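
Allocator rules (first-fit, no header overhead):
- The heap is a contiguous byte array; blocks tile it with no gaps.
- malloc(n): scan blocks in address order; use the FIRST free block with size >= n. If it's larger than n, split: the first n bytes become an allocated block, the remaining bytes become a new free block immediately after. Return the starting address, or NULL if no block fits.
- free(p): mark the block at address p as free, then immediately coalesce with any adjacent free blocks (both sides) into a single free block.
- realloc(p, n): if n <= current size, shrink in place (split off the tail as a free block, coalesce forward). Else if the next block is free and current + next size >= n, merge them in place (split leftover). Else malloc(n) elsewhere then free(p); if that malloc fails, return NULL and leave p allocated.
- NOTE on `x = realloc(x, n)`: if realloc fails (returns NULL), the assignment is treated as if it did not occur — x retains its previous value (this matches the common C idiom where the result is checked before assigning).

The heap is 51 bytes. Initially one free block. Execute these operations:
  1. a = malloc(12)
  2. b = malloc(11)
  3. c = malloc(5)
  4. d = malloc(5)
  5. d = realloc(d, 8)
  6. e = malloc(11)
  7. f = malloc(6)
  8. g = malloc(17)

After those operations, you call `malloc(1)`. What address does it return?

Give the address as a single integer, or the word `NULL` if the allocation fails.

Op 1: a = malloc(12) -> a = 0; heap: [0-11 ALLOC][12-50 FREE]
Op 2: b = malloc(11) -> b = 12; heap: [0-11 ALLOC][12-22 ALLOC][23-50 FREE]
Op 3: c = malloc(5) -> c = 23; heap: [0-11 ALLOC][12-22 ALLOC][23-27 ALLOC][28-50 FREE]
Op 4: d = malloc(5) -> d = 28; heap: [0-11 ALLOC][12-22 ALLOC][23-27 ALLOC][28-32 ALLOC][33-50 FREE]
Op 5: d = realloc(d, 8) -> d = 28; heap: [0-11 ALLOC][12-22 ALLOC][23-27 ALLOC][28-35 ALLOC][36-50 FREE]
Op 6: e = malloc(11) -> e = 36; heap: [0-11 ALLOC][12-22 ALLOC][23-27 ALLOC][28-35 ALLOC][36-46 ALLOC][47-50 FREE]
Op 7: f = malloc(6) -> f = NULL; heap: [0-11 ALLOC][12-22 ALLOC][23-27 ALLOC][28-35 ALLOC][36-46 ALLOC][47-50 FREE]
Op 8: g = malloc(17) -> g = NULL; heap: [0-11 ALLOC][12-22 ALLOC][23-27 ALLOC][28-35 ALLOC][36-46 ALLOC][47-50 FREE]
malloc(1): first-fit scan over [0-11 ALLOC][12-22 ALLOC][23-27 ALLOC][28-35 ALLOC][36-46 ALLOC][47-50 FREE] -> 47

Answer: 47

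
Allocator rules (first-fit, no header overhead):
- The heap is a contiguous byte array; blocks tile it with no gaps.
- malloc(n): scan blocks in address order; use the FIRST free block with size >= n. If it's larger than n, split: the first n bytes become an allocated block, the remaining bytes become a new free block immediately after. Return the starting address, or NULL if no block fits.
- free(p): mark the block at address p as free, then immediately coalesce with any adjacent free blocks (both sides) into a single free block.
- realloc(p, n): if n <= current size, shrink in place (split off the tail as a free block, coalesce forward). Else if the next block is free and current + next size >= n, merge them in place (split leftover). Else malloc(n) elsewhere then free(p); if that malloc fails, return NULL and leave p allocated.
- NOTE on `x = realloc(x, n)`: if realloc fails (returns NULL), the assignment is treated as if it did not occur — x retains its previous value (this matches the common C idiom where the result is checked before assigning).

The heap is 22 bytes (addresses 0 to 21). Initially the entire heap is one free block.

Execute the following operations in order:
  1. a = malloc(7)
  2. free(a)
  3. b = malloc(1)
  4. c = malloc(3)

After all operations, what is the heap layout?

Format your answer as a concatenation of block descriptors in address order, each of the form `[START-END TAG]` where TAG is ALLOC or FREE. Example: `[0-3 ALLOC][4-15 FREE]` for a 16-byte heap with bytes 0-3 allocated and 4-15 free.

Answer: [0-0 ALLOC][1-3 ALLOC][4-21 FREE]

Derivation:
Op 1: a = malloc(7) -> a = 0; heap: [0-6 ALLOC][7-21 FREE]
Op 2: free(a) -> (freed a); heap: [0-21 FREE]
Op 3: b = malloc(1) -> b = 0; heap: [0-0 ALLOC][1-21 FREE]
Op 4: c = malloc(3) -> c = 1; heap: [0-0 ALLOC][1-3 ALLOC][4-21 FREE]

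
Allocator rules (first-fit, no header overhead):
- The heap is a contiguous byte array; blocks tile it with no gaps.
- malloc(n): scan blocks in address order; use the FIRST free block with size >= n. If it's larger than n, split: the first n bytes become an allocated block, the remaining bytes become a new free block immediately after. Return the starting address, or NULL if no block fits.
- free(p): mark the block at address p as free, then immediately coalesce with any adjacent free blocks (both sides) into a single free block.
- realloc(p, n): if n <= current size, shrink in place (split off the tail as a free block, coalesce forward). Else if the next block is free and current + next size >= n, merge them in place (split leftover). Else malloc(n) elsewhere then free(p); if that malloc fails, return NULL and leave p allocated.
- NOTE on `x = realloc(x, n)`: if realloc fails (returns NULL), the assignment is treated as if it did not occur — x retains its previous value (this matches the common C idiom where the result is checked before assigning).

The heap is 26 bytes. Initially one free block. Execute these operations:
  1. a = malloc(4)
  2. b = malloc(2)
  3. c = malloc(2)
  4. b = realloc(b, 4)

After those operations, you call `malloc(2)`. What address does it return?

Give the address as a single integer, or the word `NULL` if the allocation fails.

Op 1: a = malloc(4) -> a = 0; heap: [0-3 ALLOC][4-25 FREE]
Op 2: b = malloc(2) -> b = 4; heap: [0-3 ALLOC][4-5 ALLOC][6-25 FREE]
Op 3: c = malloc(2) -> c = 6; heap: [0-3 ALLOC][4-5 ALLOC][6-7 ALLOC][8-25 FREE]
Op 4: b = realloc(b, 4) -> b = 8; heap: [0-3 ALLOC][4-5 FREE][6-7 ALLOC][8-11 ALLOC][12-25 FREE]
malloc(2): first-fit scan over [0-3 ALLOC][4-5 FREE][6-7 ALLOC][8-11 ALLOC][12-25 FREE] -> 4

Answer: 4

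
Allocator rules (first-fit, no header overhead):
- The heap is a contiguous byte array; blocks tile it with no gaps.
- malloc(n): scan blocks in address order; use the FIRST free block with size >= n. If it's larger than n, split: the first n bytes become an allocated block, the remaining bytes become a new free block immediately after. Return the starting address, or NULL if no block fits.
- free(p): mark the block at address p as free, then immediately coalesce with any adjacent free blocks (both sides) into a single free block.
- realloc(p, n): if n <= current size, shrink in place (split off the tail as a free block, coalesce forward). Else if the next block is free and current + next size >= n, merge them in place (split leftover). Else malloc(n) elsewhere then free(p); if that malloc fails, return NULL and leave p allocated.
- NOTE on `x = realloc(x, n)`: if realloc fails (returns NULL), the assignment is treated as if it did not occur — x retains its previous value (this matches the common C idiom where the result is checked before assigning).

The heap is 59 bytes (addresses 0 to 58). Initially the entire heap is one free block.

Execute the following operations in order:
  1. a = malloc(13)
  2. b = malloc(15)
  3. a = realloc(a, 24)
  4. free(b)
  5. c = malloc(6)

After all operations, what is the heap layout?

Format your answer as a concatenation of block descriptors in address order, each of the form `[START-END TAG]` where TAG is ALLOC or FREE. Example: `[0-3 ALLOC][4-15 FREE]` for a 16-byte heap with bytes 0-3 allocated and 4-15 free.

Op 1: a = malloc(13) -> a = 0; heap: [0-12 ALLOC][13-58 FREE]
Op 2: b = malloc(15) -> b = 13; heap: [0-12 ALLOC][13-27 ALLOC][28-58 FREE]
Op 3: a = realloc(a, 24) -> a = 28; heap: [0-12 FREE][13-27 ALLOC][28-51 ALLOC][52-58 FREE]
Op 4: free(b) -> (freed b); heap: [0-27 FREE][28-51 ALLOC][52-58 FREE]
Op 5: c = malloc(6) -> c = 0; heap: [0-5 ALLOC][6-27 FREE][28-51 ALLOC][52-58 FREE]

Answer: [0-5 ALLOC][6-27 FREE][28-51 ALLOC][52-58 FREE]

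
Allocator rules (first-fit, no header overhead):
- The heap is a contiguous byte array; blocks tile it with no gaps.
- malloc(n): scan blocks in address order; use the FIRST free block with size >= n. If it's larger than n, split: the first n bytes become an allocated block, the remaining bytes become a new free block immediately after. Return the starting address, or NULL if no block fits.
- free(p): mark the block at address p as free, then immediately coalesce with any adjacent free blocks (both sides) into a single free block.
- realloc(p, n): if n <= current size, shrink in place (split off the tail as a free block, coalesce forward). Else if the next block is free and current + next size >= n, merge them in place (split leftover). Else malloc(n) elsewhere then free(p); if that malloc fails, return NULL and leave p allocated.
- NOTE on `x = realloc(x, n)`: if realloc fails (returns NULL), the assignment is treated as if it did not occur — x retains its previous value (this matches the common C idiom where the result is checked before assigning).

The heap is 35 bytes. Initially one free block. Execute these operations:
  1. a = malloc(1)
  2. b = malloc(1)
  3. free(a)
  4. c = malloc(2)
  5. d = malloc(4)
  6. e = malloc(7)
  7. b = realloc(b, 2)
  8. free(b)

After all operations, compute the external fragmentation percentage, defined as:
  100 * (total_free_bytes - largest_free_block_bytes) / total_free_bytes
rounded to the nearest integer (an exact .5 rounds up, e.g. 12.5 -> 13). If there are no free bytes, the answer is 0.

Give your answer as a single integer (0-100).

Answer: 9

Derivation:
Op 1: a = malloc(1) -> a = 0; heap: [0-0 ALLOC][1-34 FREE]
Op 2: b = malloc(1) -> b = 1; heap: [0-0 ALLOC][1-1 ALLOC][2-34 FREE]
Op 3: free(a) -> (freed a); heap: [0-0 FREE][1-1 ALLOC][2-34 FREE]
Op 4: c = malloc(2) -> c = 2; heap: [0-0 FREE][1-1 ALLOC][2-3 ALLOC][4-34 FREE]
Op 5: d = malloc(4) -> d = 4; heap: [0-0 FREE][1-1 ALLOC][2-3 ALLOC][4-7 ALLOC][8-34 FREE]
Op 6: e = malloc(7) -> e = 8; heap: [0-0 FREE][1-1 ALLOC][2-3 ALLOC][4-7 ALLOC][8-14 ALLOC][15-34 FREE]
Op 7: b = realloc(b, 2) -> b = 15; heap: [0-1 FREE][2-3 ALLOC][4-7 ALLOC][8-14 ALLOC][15-16 ALLOC][17-34 FREE]
Op 8: free(b) -> (freed b); heap: [0-1 FREE][2-3 ALLOC][4-7 ALLOC][8-14 ALLOC][15-34 FREE]
Free blocks: [2 20] total_free=22 largest=20 -> 100*(22-20)/22 = 200/22 ≈ 9.091 -> rounds to 9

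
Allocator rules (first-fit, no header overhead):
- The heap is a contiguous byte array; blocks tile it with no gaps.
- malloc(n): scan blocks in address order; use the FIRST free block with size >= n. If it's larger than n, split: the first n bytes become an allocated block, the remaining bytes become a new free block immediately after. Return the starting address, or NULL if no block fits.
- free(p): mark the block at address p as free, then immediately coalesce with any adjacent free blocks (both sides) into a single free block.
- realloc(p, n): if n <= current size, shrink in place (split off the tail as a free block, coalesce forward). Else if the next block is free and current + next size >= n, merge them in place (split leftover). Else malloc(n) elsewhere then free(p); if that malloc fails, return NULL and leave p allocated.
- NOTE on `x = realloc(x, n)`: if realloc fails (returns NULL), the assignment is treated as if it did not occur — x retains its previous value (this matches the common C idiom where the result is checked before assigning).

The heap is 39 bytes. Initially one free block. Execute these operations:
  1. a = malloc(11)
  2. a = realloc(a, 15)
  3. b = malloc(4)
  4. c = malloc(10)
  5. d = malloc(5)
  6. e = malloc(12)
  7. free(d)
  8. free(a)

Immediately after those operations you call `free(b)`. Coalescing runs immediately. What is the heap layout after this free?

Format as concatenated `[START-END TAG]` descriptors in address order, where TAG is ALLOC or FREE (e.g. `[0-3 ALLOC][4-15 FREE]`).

Op 1: a = malloc(11) -> a = 0; heap: [0-10 ALLOC][11-38 FREE]
Op 2: a = realloc(a, 15) -> a = 0; heap: [0-14 ALLOC][15-38 FREE]
Op 3: b = malloc(4) -> b = 15; heap: [0-14 ALLOC][15-18 ALLOC][19-38 FREE]
Op 4: c = malloc(10) -> c = 19; heap: [0-14 ALLOC][15-18 ALLOC][19-28 ALLOC][29-38 FREE]
Op 5: d = malloc(5) -> d = 29; heap: [0-14 ALLOC][15-18 ALLOC][19-28 ALLOC][29-33 ALLOC][34-38 FREE]
Op 6: e = malloc(12) -> e = NULL; heap: [0-14 ALLOC][15-18 ALLOC][19-28 ALLOC][29-33 ALLOC][34-38 FREE]
Op 7: free(d) -> (freed d); heap: [0-14 ALLOC][15-18 ALLOC][19-28 ALLOC][29-38 FREE]
Op 8: free(a) -> (freed a); heap: [0-14 FREE][15-18 ALLOC][19-28 ALLOC][29-38 FREE]
free(b): b = 15 -> block [15-18 ALLOC]; mark free, coalesce with adjacent free neighbors -> [0-18 FREE][19-28 ALLOC][29-38 FREE]

Answer: [0-18 FREE][19-28 ALLOC][29-38 FREE]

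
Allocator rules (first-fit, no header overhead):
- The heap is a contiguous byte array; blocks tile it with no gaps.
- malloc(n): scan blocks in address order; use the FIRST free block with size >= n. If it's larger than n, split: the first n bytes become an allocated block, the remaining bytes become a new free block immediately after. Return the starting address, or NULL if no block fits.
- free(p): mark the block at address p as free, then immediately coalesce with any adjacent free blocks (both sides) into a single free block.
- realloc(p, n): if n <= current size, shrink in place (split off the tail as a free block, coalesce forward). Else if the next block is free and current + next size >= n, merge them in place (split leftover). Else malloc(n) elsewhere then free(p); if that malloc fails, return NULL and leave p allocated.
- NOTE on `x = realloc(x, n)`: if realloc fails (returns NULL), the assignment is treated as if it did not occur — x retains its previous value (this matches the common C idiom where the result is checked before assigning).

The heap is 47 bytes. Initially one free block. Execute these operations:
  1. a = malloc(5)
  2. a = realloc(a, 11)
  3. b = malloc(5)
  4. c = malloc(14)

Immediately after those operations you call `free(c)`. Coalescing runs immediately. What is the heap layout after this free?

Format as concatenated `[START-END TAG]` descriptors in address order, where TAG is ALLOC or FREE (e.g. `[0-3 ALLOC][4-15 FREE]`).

Op 1: a = malloc(5) -> a = 0; heap: [0-4 ALLOC][5-46 FREE]
Op 2: a = realloc(a, 11) -> a = 0; heap: [0-10 ALLOC][11-46 FREE]
Op 3: b = malloc(5) -> b = 11; heap: [0-10 ALLOC][11-15 ALLOC][16-46 FREE]
Op 4: c = malloc(14) -> c = 16; heap: [0-10 ALLOC][11-15 ALLOC][16-29 ALLOC][30-46 FREE]
free(c): c = 16 -> block [16-29 ALLOC]; mark free, coalesce with adjacent free neighbors -> [0-10 ALLOC][11-15 ALLOC][16-46 FREE]

Answer: [0-10 ALLOC][11-15 ALLOC][16-46 FREE]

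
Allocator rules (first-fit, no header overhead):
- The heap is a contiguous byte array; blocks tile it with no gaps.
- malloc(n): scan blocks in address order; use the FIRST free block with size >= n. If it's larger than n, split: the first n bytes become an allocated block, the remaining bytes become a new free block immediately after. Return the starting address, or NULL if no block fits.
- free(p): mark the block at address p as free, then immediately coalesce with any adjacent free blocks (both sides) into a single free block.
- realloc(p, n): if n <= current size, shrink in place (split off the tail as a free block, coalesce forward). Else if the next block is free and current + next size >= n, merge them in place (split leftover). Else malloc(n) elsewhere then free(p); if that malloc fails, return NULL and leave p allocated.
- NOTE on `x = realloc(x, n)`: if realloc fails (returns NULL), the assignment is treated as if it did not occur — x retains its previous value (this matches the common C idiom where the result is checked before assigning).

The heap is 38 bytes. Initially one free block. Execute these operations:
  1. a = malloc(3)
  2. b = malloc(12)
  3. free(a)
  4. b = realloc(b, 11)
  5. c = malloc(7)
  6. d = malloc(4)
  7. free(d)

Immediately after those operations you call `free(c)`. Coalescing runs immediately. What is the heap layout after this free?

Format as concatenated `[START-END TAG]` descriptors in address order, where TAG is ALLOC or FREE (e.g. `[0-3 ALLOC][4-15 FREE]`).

Answer: [0-2 FREE][3-13 ALLOC][14-37 FREE]

Derivation:
Op 1: a = malloc(3) -> a = 0; heap: [0-2 ALLOC][3-37 FREE]
Op 2: b = malloc(12) -> b = 3; heap: [0-2 ALLOC][3-14 ALLOC][15-37 FREE]
Op 3: free(a) -> (freed a); heap: [0-2 FREE][3-14 ALLOC][15-37 FREE]
Op 4: b = realloc(b, 11) -> b = 3; heap: [0-2 FREE][3-13 ALLOC][14-37 FREE]
Op 5: c = malloc(7) -> c = 14; heap: [0-2 FREE][3-13 ALLOC][14-20 ALLOC][21-37 FREE]
Op 6: d = malloc(4) -> d = 21; heap: [0-2 FREE][3-13 ALLOC][14-20 ALLOC][21-24 ALLOC][25-37 FREE]
Op 7: free(d) -> (freed d); heap: [0-2 FREE][3-13 ALLOC][14-20 ALLOC][21-37 FREE]
free(c): c = 14 -> block [14-20 ALLOC]; mark free, coalesce with adjacent free neighbors -> [0-2 FREE][3-13 ALLOC][14-37 FREE]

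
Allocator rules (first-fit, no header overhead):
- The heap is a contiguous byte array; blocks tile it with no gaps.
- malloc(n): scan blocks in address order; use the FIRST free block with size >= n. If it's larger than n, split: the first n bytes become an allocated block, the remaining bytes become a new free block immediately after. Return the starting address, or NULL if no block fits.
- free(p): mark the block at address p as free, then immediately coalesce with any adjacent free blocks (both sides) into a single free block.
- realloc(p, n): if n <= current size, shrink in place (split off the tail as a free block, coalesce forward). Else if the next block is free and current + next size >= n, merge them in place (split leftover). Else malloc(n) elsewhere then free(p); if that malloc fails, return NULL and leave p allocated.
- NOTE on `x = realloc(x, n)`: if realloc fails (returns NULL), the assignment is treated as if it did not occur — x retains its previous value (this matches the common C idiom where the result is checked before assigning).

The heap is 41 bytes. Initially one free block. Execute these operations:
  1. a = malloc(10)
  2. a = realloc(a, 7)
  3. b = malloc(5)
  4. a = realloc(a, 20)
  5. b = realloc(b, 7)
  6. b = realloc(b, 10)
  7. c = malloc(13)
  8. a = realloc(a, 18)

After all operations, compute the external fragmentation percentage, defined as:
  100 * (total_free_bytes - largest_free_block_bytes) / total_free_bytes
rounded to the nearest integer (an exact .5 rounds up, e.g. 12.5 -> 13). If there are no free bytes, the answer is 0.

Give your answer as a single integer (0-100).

Answer: 15

Derivation:
Op 1: a = malloc(10) -> a = 0; heap: [0-9 ALLOC][10-40 FREE]
Op 2: a = realloc(a, 7) -> a = 0; heap: [0-6 ALLOC][7-40 FREE]
Op 3: b = malloc(5) -> b = 7; heap: [0-6 ALLOC][7-11 ALLOC][12-40 FREE]
Op 4: a = realloc(a, 20) -> a = 12; heap: [0-6 FREE][7-11 ALLOC][12-31 ALLOC][32-40 FREE]
Op 5: b = realloc(b, 7) -> b = 0; heap: [0-6 ALLOC][7-11 FREE][12-31 ALLOC][32-40 FREE]
Op 6: b = realloc(b, 10) -> b = 0; heap: [0-9 ALLOC][10-11 FREE][12-31 ALLOC][32-40 FREE]
Op 7: c = malloc(13) -> c = NULL; heap: [0-9 ALLOC][10-11 FREE][12-31 ALLOC][32-40 FREE]
Op 8: a = realloc(a, 18) -> a = 12; heap: [0-9 ALLOC][10-11 FREE][12-29 ALLOC][30-40 FREE]
Free blocks: [2 11] total_free=13 largest=11 -> 100*(13-11)/13 = 200/13 ≈ 15.385 -> rounds to 15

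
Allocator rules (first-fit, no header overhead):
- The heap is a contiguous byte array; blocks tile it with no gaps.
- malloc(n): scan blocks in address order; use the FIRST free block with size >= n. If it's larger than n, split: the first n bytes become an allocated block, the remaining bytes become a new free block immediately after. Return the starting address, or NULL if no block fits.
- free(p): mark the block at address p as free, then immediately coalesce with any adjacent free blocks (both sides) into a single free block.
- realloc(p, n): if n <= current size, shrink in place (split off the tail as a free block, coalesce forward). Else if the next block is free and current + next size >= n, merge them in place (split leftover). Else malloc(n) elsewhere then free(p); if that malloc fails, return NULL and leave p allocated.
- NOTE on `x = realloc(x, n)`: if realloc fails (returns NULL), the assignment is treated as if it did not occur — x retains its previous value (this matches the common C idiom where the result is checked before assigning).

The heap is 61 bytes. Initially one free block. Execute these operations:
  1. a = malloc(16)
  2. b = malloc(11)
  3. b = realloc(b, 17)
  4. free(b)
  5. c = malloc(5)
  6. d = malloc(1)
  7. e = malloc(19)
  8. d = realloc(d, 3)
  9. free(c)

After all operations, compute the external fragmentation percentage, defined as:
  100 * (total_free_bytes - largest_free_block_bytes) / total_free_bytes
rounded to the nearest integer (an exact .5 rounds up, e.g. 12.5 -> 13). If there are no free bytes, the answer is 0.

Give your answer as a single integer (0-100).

Op 1: a = malloc(16) -> a = 0; heap: [0-15 ALLOC][16-60 FREE]
Op 2: b = malloc(11) -> b = 16; heap: [0-15 ALLOC][16-26 ALLOC][27-60 FREE]
Op 3: b = realloc(b, 17) -> b = 16; heap: [0-15 ALLOC][16-32 ALLOC][33-60 FREE]
Op 4: free(b) -> (freed b); heap: [0-15 ALLOC][16-60 FREE]
Op 5: c = malloc(5) -> c = 16; heap: [0-15 ALLOC][16-20 ALLOC][21-60 FREE]
Op 6: d = malloc(1) -> d = 21; heap: [0-15 ALLOC][16-20 ALLOC][21-21 ALLOC][22-60 FREE]
Op 7: e = malloc(19) -> e = 22; heap: [0-15 ALLOC][16-20 ALLOC][21-21 ALLOC][22-40 ALLOC][41-60 FREE]
Op 8: d = realloc(d, 3) -> d = 41; heap: [0-15 ALLOC][16-20 ALLOC][21-21 FREE][22-40 ALLOC][41-43 ALLOC][44-60 FREE]
Op 9: free(c) -> (freed c); heap: [0-15 ALLOC][16-21 FREE][22-40 ALLOC][41-43 ALLOC][44-60 FREE]
Free blocks: [6 17] total_free=23 largest=17 -> 100*(23-17)/23 = 600/23 ≈ 26.087 -> rounds to 26

Answer: 26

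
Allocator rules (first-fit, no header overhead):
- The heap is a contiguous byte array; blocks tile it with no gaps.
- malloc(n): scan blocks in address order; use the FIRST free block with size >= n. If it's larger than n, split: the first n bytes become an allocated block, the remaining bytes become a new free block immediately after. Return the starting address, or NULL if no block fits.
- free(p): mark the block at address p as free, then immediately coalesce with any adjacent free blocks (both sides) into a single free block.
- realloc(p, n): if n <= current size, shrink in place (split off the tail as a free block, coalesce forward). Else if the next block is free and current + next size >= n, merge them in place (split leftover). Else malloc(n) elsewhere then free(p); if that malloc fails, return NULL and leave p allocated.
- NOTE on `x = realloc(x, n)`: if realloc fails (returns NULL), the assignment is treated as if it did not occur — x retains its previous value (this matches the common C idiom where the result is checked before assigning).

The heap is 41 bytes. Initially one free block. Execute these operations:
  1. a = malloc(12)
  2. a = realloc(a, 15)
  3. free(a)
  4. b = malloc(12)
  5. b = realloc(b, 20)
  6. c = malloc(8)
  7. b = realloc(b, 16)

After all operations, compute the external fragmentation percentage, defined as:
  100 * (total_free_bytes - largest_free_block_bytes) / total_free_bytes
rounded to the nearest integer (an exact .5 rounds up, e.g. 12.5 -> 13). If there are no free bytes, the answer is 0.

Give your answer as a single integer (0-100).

Answer: 24

Derivation:
Op 1: a = malloc(12) -> a = 0; heap: [0-11 ALLOC][12-40 FREE]
Op 2: a = realloc(a, 15) -> a = 0; heap: [0-14 ALLOC][15-40 FREE]
Op 3: free(a) -> (freed a); heap: [0-40 FREE]
Op 4: b = malloc(12) -> b = 0; heap: [0-11 ALLOC][12-40 FREE]
Op 5: b = realloc(b, 20) -> b = 0; heap: [0-19 ALLOC][20-40 FREE]
Op 6: c = malloc(8) -> c = 20; heap: [0-19 ALLOC][20-27 ALLOC][28-40 FREE]
Op 7: b = realloc(b, 16) -> b = 0; heap: [0-15 ALLOC][16-19 FREE][20-27 ALLOC][28-40 FREE]
Free blocks: [4 13] total_free=17 largest=13 -> 100*(17-13)/17 = 400/17 ≈ 23.529 -> rounds to 24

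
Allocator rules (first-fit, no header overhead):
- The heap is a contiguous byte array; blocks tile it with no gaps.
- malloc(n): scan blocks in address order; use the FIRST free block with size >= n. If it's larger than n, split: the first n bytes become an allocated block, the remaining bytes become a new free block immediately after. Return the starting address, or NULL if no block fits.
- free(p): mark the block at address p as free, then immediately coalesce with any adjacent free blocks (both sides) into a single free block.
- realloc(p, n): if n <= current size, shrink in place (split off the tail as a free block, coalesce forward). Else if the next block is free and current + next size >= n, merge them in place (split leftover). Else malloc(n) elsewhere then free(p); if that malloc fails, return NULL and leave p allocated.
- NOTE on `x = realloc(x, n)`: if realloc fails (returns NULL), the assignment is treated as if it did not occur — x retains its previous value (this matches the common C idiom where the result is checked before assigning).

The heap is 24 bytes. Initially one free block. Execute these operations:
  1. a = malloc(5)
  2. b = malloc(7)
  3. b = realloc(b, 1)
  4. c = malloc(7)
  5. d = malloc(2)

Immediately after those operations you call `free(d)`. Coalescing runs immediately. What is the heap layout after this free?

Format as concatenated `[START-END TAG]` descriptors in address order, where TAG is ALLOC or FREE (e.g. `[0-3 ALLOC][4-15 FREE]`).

Op 1: a = malloc(5) -> a = 0; heap: [0-4 ALLOC][5-23 FREE]
Op 2: b = malloc(7) -> b = 5; heap: [0-4 ALLOC][5-11 ALLOC][12-23 FREE]
Op 3: b = realloc(b, 1) -> b = 5; heap: [0-4 ALLOC][5-5 ALLOC][6-23 FREE]
Op 4: c = malloc(7) -> c = 6; heap: [0-4 ALLOC][5-5 ALLOC][6-12 ALLOC][13-23 FREE]
Op 5: d = malloc(2) -> d = 13; heap: [0-4 ALLOC][5-5 ALLOC][6-12 ALLOC][13-14 ALLOC][15-23 FREE]
free(d): d = 13 -> block [13-14 ALLOC]; mark free, coalesce with adjacent free neighbors -> [0-4 ALLOC][5-5 ALLOC][6-12 ALLOC][13-23 FREE]

Answer: [0-4 ALLOC][5-5 ALLOC][6-12 ALLOC][13-23 FREE]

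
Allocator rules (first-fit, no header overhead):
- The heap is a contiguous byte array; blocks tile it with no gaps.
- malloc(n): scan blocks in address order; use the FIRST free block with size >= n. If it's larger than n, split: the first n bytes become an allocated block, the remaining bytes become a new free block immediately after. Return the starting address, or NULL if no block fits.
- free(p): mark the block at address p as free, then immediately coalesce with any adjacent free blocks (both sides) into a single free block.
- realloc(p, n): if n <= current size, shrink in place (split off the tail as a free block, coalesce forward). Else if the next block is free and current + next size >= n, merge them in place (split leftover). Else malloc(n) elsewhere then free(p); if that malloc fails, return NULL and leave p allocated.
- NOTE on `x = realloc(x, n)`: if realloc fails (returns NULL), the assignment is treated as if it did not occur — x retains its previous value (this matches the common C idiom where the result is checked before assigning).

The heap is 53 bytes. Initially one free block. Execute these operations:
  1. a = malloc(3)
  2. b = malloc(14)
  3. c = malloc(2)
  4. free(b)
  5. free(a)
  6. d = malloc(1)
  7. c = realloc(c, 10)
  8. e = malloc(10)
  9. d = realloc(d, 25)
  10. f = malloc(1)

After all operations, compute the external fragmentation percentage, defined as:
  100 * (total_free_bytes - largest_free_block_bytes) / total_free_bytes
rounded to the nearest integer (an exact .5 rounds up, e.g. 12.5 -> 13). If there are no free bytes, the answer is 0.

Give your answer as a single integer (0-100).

Answer: 14

Derivation:
Op 1: a = malloc(3) -> a = 0; heap: [0-2 ALLOC][3-52 FREE]
Op 2: b = malloc(14) -> b = 3; heap: [0-2 ALLOC][3-16 ALLOC][17-52 FREE]
Op 3: c = malloc(2) -> c = 17; heap: [0-2 ALLOC][3-16 ALLOC][17-18 ALLOC][19-52 FREE]
Op 4: free(b) -> (freed b); heap: [0-2 ALLOC][3-16 FREE][17-18 ALLOC][19-52 FREE]
Op 5: free(a) -> (freed a); heap: [0-16 FREE][17-18 ALLOC][19-52 FREE]
Op 6: d = malloc(1) -> d = 0; heap: [0-0 ALLOC][1-16 FREE][17-18 ALLOC][19-52 FREE]
Op 7: c = realloc(c, 10) -> c = 17; heap: [0-0 ALLOC][1-16 FREE][17-26 ALLOC][27-52 FREE]
Op 8: e = malloc(10) -> e = 1; heap: [0-0 ALLOC][1-10 ALLOC][11-16 FREE][17-26 ALLOC][27-52 FREE]
Op 9: d = realloc(d, 25) -> d = 27; heap: [0-0 FREE][1-10 ALLOC][11-16 FREE][17-26 ALLOC][27-51 ALLOC][52-52 FREE]
Op 10: f = malloc(1) -> f = 0; heap: [0-0 ALLOC][1-10 ALLOC][11-16 FREE][17-26 ALLOC][27-51 ALLOC][52-52 FREE]
Free blocks: [6 1] total_free=7 largest=6 -> 100*(7-6)/7 = 100/7 ≈ 14.286 -> rounds to 14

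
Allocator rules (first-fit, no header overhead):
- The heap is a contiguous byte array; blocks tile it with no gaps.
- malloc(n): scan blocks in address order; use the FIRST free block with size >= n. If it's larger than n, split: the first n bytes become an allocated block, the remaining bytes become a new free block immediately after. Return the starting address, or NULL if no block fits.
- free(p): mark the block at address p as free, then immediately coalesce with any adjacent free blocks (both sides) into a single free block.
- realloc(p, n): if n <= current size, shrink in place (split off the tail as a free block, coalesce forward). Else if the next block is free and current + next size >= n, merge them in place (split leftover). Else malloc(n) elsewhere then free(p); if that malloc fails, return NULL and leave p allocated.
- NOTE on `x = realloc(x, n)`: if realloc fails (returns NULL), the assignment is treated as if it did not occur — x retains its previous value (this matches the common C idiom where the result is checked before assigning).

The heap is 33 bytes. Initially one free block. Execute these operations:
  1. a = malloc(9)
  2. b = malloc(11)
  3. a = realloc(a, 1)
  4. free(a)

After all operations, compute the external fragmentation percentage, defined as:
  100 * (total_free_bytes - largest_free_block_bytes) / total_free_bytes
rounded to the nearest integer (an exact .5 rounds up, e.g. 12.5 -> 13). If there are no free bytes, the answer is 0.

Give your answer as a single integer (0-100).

Answer: 41

Derivation:
Op 1: a = malloc(9) -> a = 0; heap: [0-8 ALLOC][9-32 FREE]
Op 2: b = malloc(11) -> b = 9; heap: [0-8 ALLOC][9-19 ALLOC][20-32 FREE]
Op 3: a = realloc(a, 1) -> a = 0; heap: [0-0 ALLOC][1-8 FREE][9-19 ALLOC][20-32 FREE]
Op 4: free(a) -> (freed a); heap: [0-8 FREE][9-19 ALLOC][20-32 FREE]
Free blocks: [9 13] total_free=22 largest=13 -> 100*(22-13)/22 = 900/22 ≈ 40.909 -> rounds to 41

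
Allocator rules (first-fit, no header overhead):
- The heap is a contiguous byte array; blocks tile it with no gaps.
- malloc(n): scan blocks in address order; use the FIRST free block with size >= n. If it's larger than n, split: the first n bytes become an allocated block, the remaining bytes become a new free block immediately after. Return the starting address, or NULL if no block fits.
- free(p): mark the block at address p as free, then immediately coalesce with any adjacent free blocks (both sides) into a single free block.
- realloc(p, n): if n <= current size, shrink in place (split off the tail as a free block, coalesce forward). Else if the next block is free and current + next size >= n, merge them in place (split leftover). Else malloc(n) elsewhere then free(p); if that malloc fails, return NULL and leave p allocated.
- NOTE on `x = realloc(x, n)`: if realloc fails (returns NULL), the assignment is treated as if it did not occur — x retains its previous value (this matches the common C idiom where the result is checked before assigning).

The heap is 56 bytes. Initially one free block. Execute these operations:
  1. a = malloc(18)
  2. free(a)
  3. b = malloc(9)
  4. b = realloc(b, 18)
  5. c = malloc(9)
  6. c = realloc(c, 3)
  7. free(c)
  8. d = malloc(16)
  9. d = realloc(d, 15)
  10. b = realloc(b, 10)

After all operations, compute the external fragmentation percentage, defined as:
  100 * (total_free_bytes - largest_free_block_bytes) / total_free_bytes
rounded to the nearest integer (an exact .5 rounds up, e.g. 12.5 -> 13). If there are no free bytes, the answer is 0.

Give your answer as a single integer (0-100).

Answer: 26

Derivation:
Op 1: a = malloc(18) -> a = 0; heap: [0-17 ALLOC][18-55 FREE]
Op 2: free(a) -> (freed a); heap: [0-55 FREE]
Op 3: b = malloc(9) -> b = 0; heap: [0-8 ALLOC][9-55 FREE]
Op 4: b = realloc(b, 18) -> b = 0; heap: [0-17 ALLOC][18-55 FREE]
Op 5: c = malloc(9) -> c = 18; heap: [0-17 ALLOC][18-26 ALLOC][27-55 FREE]
Op 6: c = realloc(c, 3) -> c = 18; heap: [0-17 ALLOC][18-20 ALLOC][21-55 FREE]
Op 7: free(c) -> (freed c); heap: [0-17 ALLOC][18-55 FREE]
Op 8: d = malloc(16) -> d = 18; heap: [0-17 ALLOC][18-33 ALLOC][34-55 FREE]
Op 9: d = realloc(d, 15) -> d = 18; heap: [0-17 ALLOC][18-32 ALLOC][33-55 FREE]
Op 10: b = realloc(b, 10) -> b = 0; heap: [0-9 ALLOC][10-17 FREE][18-32 ALLOC][33-55 FREE]
Free blocks: [8 23] total_free=31 largest=23 -> 100*(31-23)/31 = 800/31 ≈ 25.806 -> rounds to 26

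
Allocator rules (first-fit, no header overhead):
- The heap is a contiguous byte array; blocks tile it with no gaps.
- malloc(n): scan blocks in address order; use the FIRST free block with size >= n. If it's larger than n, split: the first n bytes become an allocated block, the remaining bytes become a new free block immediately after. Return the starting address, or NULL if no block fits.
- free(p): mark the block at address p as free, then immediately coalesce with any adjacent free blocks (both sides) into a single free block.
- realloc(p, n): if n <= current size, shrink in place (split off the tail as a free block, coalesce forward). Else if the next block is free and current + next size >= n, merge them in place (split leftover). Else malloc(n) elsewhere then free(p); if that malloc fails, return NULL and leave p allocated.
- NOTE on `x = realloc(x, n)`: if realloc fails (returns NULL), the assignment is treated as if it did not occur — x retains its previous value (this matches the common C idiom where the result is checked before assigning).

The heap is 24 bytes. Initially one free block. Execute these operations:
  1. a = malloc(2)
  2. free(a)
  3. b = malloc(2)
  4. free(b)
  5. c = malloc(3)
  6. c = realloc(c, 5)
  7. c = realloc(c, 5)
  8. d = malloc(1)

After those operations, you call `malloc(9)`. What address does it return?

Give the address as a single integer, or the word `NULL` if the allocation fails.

Op 1: a = malloc(2) -> a = 0; heap: [0-1 ALLOC][2-23 FREE]
Op 2: free(a) -> (freed a); heap: [0-23 FREE]
Op 3: b = malloc(2) -> b = 0; heap: [0-1 ALLOC][2-23 FREE]
Op 4: free(b) -> (freed b); heap: [0-23 FREE]
Op 5: c = malloc(3) -> c = 0; heap: [0-2 ALLOC][3-23 FREE]
Op 6: c = realloc(c, 5) -> c = 0; heap: [0-4 ALLOC][5-23 FREE]
Op 7: c = realloc(c, 5) -> c = 0; heap: [0-4 ALLOC][5-23 FREE]
Op 8: d = malloc(1) -> d = 5; heap: [0-4 ALLOC][5-5 ALLOC][6-23 FREE]
malloc(9): first-fit scan over [0-4 ALLOC][5-5 ALLOC][6-23 FREE] -> 6

Answer: 6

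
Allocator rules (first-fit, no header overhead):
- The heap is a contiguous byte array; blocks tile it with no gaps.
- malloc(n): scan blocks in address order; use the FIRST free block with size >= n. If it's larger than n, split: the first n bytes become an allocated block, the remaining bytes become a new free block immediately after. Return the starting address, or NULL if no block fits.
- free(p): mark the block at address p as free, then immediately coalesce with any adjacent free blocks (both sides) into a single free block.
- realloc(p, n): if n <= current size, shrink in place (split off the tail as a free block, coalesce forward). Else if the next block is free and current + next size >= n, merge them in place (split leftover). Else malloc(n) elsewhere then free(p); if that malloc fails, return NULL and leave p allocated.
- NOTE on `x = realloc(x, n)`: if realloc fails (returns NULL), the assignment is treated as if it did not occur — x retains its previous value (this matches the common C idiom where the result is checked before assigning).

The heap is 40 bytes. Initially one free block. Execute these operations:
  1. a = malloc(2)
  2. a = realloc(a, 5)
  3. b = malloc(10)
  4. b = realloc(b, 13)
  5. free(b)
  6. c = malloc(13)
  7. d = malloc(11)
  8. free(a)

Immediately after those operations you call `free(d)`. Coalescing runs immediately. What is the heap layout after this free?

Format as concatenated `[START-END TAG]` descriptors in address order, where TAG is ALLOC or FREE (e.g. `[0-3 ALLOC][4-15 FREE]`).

Op 1: a = malloc(2) -> a = 0; heap: [0-1 ALLOC][2-39 FREE]
Op 2: a = realloc(a, 5) -> a = 0; heap: [0-4 ALLOC][5-39 FREE]
Op 3: b = malloc(10) -> b = 5; heap: [0-4 ALLOC][5-14 ALLOC][15-39 FREE]
Op 4: b = realloc(b, 13) -> b = 5; heap: [0-4 ALLOC][5-17 ALLOC][18-39 FREE]
Op 5: free(b) -> (freed b); heap: [0-4 ALLOC][5-39 FREE]
Op 6: c = malloc(13) -> c = 5; heap: [0-4 ALLOC][5-17 ALLOC][18-39 FREE]
Op 7: d = malloc(11) -> d = 18; heap: [0-4 ALLOC][5-17 ALLOC][18-28 ALLOC][29-39 FREE]
Op 8: free(a) -> (freed a); heap: [0-4 FREE][5-17 ALLOC][18-28 ALLOC][29-39 FREE]
free(d): d = 18 -> block [18-28 ALLOC]; mark free, coalesce with adjacent free neighbors -> [0-4 FREE][5-17 ALLOC][18-39 FREE]

Answer: [0-4 FREE][5-17 ALLOC][18-39 FREE]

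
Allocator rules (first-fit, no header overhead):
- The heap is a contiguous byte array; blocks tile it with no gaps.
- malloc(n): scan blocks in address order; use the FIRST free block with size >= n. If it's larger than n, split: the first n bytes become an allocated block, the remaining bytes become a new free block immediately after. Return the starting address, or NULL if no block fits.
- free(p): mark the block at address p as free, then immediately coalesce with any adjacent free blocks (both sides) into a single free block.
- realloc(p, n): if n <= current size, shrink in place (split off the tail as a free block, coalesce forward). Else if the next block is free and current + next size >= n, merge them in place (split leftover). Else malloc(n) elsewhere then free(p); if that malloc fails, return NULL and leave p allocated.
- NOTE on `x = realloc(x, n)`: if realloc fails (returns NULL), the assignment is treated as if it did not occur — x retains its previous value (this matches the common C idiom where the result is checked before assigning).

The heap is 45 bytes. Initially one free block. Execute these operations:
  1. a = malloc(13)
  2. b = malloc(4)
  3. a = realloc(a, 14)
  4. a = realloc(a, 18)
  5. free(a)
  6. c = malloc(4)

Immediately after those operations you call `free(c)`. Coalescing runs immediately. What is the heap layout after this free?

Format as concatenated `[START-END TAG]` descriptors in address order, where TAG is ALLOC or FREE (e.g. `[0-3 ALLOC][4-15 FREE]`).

Answer: [0-12 FREE][13-16 ALLOC][17-44 FREE]

Derivation:
Op 1: a = malloc(13) -> a = 0; heap: [0-12 ALLOC][13-44 FREE]
Op 2: b = malloc(4) -> b = 13; heap: [0-12 ALLOC][13-16 ALLOC][17-44 FREE]
Op 3: a = realloc(a, 14) -> a = 17; heap: [0-12 FREE][13-16 ALLOC][17-30 ALLOC][31-44 FREE]
Op 4: a = realloc(a, 18) -> a = 17; heap: [0-12 FREE][13-16 ALLOC][17-34 ALLOC][35-44 FREE]
Op 5: free(a) -> (freed a); heap: [0-12 FREE][13-16 ALLOC][17-44 FREE]
Op 6: c = malloc(4) -> c = 0; heap: [0-3 ALLOC][4-12 FREE][13-16 ALLOC][17-44 FREE]
free(c): c = 0 -> block [0-3 ALLOC]; mark free, coalesce with adjacent free neighbors -> [0-12 FREE][13-16 ALLOC][17-44 FREE]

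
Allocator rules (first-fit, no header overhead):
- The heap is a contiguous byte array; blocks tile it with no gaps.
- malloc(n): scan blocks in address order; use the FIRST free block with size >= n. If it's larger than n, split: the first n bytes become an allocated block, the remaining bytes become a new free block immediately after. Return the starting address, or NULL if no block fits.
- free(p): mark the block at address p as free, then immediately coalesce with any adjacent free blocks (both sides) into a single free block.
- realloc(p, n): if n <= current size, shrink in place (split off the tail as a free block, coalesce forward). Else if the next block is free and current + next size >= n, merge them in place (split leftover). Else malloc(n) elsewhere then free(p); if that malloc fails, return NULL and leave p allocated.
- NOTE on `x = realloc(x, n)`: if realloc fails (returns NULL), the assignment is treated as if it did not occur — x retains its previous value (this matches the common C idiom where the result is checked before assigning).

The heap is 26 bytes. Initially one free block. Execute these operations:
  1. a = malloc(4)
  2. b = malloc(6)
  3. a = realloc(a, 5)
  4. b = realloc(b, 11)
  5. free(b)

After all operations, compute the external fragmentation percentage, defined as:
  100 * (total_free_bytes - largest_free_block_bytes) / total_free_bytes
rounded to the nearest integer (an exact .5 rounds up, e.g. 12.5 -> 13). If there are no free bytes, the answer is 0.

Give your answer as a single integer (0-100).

Answer: 48

Derivation:
Op 1: a = malloc(4) -> a = 0; heap: [0-3 ALLOC][4-25 FREE]
Op 2: b = malloc(6) -> b = 4; heap: [0-3 ALLOC][4-9 ALLOC][10-25 FREE]
Op 3: a = realloc(a, 5) -> a = 10; heap: [0-3 FREE][4-9 ALLOC][10-14 ALLOC][15-25 FREE]
Op 4: b = realloc(b, 11) -> b = 15; heap: [0-9 FREE][10-14 ALLOC][15-25 ALLOC]
Op 5: free(b) -> (freed b); heap: [0-9 FREE][10-14 ALLOC][15-25 FREE]
Free blocks: [10 11] total_free=21 largest=11 -> 100*(21-11)/21 = 1000/21 ≈ 47.619 -> rounds to 48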